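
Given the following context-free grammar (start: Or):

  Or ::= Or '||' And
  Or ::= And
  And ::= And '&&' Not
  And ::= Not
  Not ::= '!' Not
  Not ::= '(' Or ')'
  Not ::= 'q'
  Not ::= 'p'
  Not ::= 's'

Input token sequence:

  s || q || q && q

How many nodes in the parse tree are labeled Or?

3

[Or [Or [Or [And [Not s]]] || [And [Not q]]] || [And [And [Not q]] && [Not q]]]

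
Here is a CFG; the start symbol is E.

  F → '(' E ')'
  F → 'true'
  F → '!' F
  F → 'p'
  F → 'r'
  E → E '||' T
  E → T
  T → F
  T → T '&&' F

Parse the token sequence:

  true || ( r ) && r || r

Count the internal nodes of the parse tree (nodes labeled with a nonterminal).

[E [E [E [T [F true]]] || [T [T [F ( [E [T [F r]]] )]] && [F r]]] || [T [F r]]]

14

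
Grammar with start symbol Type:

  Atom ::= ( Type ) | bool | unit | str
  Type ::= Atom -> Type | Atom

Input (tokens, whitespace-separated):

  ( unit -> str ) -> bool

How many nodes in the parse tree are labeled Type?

4

[Type [Atom ( [Type [Atom unit] -> [Type [Atom str]]] )] -> [Type [Atom bool]]]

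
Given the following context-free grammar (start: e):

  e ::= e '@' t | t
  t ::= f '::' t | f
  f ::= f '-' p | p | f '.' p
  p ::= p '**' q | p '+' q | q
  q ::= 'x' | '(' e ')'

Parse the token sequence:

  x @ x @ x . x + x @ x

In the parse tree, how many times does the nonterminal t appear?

[e [e [e [e [t [f [p [q x]]]]] @ [t [f [p [q x]]]]] @ [t [f [f [p [q x]]] . [p [p [q x]] + [q x]]]]] @ [t [f [p [q x]]]]]

4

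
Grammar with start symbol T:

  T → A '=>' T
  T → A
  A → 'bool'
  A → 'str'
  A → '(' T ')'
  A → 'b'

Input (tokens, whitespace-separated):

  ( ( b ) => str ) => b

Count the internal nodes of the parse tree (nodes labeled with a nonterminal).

[T [A ( [T [A ( [T [A b]] )] => [T [A str]]] )] => [T [A b]]]

10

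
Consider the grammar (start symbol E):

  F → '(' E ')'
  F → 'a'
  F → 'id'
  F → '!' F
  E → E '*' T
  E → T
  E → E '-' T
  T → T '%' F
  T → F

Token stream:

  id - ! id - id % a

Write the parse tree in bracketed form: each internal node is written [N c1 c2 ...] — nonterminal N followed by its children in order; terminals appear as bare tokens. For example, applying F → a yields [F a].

[E [E [E [T [F id]]] - [T [F ! [F id]]]] - [T [T [F id]] % [F a]]]

E
E - T
E - T - T
T - T - T
F - T - T
id - T - T
id - F - T
id - ! F - T
id - ! id - T
id - ! id - T % F
id - ! id - F % F
id - ! id - id % F
id - ! id - id % a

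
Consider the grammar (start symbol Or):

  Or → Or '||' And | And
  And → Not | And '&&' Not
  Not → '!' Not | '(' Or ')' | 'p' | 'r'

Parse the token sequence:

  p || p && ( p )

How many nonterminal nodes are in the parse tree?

[Or [Or [And [Not p]]] || [And [And [Not p]] && [Not ( [Or [And [Not p]]] )]]]

11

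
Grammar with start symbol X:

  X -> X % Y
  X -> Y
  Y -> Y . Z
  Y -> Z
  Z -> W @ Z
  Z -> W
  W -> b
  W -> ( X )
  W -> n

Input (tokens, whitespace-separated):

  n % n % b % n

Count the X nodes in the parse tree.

[X [X [X [X [Y [Z [W n]]]] % [Y [Z [W n]]]] % [Y [Z [W b]]]] % [Y [Z [W n]]]]

4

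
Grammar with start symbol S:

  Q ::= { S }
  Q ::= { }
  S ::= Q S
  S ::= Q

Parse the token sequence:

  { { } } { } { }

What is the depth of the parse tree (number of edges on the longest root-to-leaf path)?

4

[S [Q { [S [Q { }]] }] [S [Q { }] [S [Q { }]]]]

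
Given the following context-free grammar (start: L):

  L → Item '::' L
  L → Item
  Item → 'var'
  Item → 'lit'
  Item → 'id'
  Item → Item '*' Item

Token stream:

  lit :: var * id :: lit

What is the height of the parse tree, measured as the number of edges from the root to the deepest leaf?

4

[L [Item lit] :: [L [Item [Item var] * [Item id]] :: [L [Item lit]]]]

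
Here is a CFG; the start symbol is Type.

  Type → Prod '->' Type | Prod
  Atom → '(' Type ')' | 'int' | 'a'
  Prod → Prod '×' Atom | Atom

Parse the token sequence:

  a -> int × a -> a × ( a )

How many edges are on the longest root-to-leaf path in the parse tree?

8

[Type [Prod [Atom a]] -> [Type [Prod [Prod [Atom int]] × [Atom a]] -> [Type [Prod [Prod [Atom a]] × [Atom ( [Type [Prod [Atom a]]] )]]]]]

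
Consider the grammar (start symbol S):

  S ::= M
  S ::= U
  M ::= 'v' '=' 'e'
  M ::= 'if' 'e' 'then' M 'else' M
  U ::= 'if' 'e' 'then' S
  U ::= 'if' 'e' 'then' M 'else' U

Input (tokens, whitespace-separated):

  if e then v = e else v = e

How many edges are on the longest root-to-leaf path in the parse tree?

3

[S [M if e then [M v = e] else [M v = e]]]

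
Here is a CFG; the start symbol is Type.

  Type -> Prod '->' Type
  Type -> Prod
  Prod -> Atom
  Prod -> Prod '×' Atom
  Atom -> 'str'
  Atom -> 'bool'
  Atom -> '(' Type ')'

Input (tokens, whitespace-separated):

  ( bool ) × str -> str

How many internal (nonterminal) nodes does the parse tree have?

[Type [Prod [Prod [Atom ( [Type [Prod [Atom bool]]] )]] × [Atom str]] -> [Type [Prod [Atom str]]]]

11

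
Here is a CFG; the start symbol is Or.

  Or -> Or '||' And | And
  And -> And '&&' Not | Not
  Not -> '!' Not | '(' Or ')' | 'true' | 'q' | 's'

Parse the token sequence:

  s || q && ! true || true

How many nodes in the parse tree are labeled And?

4

[Or [Or [Or [And [Not s]]] || [And [And [Not q]] && [Not ! [Not true]]]] || [And [Not true]]]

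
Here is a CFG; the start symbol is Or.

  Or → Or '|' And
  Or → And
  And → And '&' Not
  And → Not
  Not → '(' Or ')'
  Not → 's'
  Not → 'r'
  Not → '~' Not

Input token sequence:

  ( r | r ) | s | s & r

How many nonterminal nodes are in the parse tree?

[Or [Or [Or [And [Not ( [Or [Or [And [Not r]]] | [And [Not r]]] )]]] | [And [Not s]]] | [And [And [Not s]] & [Not r]]]

17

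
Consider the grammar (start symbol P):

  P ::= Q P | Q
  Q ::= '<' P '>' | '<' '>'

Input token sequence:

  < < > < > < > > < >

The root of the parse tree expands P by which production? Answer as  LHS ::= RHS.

P ::= Q P

[P [Q < [P [Q < >] [P [Q < >] [P [Q < >]]]] >] [P [Q < >]]]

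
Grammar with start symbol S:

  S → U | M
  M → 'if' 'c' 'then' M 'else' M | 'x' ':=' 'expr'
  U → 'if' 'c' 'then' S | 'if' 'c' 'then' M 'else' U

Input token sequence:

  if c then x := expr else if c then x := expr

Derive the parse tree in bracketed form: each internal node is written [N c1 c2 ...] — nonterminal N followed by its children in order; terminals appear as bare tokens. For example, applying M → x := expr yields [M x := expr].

S
U
if c then M else U
if c then x := expr else U
if c then x := expr else if c then S
if c then x := expr else if c then M
if c then x := expr else if c then x := expr

[S [U if c then [M x := expr] else [U if c then [S [M x := expr]]]]]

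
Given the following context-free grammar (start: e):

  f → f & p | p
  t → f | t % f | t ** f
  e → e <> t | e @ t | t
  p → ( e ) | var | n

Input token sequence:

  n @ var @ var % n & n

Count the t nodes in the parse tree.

[e [e [e [t [f [p n]]]] @ [t [f [p var]]]] @ [t [t [f [p var]]] % [f [f [p n]] & [p n]]]]

4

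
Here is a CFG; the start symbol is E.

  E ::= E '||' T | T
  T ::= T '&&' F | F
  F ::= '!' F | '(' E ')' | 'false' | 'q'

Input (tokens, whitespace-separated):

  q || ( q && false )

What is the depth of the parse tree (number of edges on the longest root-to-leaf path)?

[E [E [T [F q]]] || [T [F ( [E [T [T [F q]] && [F false]]] )]]]

7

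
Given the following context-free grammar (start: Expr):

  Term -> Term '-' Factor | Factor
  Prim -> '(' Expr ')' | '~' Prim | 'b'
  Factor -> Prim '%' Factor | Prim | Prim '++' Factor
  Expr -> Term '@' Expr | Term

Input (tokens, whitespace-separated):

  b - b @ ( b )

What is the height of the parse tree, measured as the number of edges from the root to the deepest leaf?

9

[Expr [Term [Term [Factor [Prim b]]] - [Factor [Prim b]]] @ [Expr [Term [Factor [Prim ( [Expr [Term [Factor [Prim b]]]] )]]]]]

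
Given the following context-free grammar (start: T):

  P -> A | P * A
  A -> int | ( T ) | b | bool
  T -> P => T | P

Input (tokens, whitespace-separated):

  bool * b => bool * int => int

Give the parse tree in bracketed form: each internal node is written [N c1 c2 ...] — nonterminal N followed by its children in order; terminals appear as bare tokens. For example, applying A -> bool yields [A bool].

T
P => T
P * A => T
A * A => T
bool * A => T
bool * b => T
bool * b => P => T
bool * b => P * A => T
bool * b => A * A => T
bool * b => bool * A => T
bool * b => bool * int => T
bool * b => bool * int => P
bool * b => bool * int => A
bool * b => bool * int => int

[T [P [P [A bool]] * [A b]] => [T [P [P [A bool]] * [A int]] => [T [P [A int]]]]]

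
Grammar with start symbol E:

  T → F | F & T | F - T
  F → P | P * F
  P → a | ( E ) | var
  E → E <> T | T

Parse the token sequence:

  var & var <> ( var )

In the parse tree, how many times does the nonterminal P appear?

4

[E [E [T [F [P var]] & [T [F [P var]]]]] <> [T [F [P ( [E [T [F [P var]]]] )]]]]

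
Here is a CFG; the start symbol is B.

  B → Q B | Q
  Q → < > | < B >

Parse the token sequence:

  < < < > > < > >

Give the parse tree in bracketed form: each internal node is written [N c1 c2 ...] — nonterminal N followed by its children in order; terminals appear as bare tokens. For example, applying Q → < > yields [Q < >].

B
Q
< B >
< Q B >
< < B > B >
< < Q > B >
< < < > > B >
< < < > > Q >
< < < > > < > >

[B [Q < [B [Q < [B [Q < >]] >] [B [Q < >]]] >]]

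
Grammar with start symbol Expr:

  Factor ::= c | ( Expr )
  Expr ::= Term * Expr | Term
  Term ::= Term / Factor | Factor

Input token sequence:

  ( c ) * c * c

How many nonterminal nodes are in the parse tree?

[Expr [Term [Factor ( [Expr [Term [Factor c]]] )]] * [Expr [Term [Factor c]] * [Expr [Term [Factor c]]]]]

12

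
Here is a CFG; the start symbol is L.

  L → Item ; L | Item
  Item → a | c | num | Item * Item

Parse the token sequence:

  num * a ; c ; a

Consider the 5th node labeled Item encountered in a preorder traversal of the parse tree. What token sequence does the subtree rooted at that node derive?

a

[L [Item [Item num] * [Item a]] ; [L [Item c] ; [L [Item a]]]]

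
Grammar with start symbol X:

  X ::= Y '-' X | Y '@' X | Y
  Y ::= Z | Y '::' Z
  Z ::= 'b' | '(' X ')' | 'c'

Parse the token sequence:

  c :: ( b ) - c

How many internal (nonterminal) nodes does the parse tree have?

11

[X [Y [Y [Z c]] :: [Z ( [X [Y [Z b]]] )]] - [X [Y [Z c]]]]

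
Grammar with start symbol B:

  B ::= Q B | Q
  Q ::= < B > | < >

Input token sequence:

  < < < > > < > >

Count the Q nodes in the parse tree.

[B [Q < [B [Q < [B [Q < >]] >] [B [Q < >]]] >]]

4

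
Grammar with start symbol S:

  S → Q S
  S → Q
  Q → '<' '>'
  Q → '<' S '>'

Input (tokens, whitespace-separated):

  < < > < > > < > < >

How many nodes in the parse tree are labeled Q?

[S [Q < [S [Q < >] [S [Q < >]]] >] [S [Q < >] [S [Q < >]]]]

5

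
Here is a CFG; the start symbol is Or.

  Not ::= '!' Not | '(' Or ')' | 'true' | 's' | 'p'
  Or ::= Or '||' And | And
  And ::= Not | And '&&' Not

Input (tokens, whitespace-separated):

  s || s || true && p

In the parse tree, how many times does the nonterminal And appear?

4

[Or [Or [Or [And [Not s]]] || [And [Not s]]] || [And [And [Not true]] && [Not p]]]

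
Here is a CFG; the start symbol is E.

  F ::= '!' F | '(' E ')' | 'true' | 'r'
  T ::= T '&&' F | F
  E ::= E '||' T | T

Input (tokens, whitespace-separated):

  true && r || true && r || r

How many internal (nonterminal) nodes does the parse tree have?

13

[E [E [E [T [T [F true]] && [F r]]] || [T [T [F true]] && [F r]]] || [T [F r]]]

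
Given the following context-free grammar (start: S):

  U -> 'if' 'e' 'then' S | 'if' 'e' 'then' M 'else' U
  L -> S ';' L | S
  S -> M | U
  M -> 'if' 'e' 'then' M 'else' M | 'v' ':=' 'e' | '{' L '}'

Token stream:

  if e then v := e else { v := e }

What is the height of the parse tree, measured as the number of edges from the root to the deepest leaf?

6

[S [M if e then [M v := e] else [M { [L [S [M v := e]]] }]]]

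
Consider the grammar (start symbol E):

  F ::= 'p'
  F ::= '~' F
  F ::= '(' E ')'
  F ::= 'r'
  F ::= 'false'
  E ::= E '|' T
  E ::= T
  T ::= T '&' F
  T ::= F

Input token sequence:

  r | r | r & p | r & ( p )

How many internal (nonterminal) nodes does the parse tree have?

[E [E [E [E [T [F r]]] | [T [F r]]] | [T [T [F r]] & [F p]]] | [T [T [F r]] & [F ( [E [T [F p]]] )]]]

19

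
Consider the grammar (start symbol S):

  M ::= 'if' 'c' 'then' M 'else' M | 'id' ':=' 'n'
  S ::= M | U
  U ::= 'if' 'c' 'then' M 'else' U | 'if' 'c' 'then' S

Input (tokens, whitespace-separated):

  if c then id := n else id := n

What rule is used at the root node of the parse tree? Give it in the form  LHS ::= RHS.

S ::= M

[S [M if c then [M id := n] else [M id := n]]]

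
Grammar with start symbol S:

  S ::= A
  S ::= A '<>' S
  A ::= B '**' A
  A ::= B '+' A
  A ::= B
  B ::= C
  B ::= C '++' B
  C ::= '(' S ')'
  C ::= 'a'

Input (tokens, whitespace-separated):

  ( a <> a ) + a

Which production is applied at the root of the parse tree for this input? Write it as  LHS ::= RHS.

S ::= A

[S [A [B [C ( [S [A [B [C a]]] <> [S [A [B [C a]]]]] )]] + [A [B [C a]]]]]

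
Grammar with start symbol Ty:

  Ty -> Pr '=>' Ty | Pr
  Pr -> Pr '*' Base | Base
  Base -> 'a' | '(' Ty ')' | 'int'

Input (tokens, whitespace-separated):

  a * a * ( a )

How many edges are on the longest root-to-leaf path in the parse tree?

6

[Ty [Pr [Pr [Pr [Base a]] * [Base a]] * [Base ( [Ty [Pr [Base a]]] )]]]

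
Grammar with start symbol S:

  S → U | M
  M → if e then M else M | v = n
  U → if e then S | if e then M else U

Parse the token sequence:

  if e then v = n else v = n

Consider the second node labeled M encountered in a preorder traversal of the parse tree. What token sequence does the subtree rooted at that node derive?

v = n

[S [M if e then [M v = n] else [M v = n]]]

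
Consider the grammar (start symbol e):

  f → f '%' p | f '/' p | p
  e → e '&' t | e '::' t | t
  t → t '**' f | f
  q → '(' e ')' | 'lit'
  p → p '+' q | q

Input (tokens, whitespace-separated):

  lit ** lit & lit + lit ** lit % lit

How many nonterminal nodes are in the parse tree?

23

[e [e [t [t [f [p [q lit]]]] ** [f [p [q lit]]]]] & [t [t [f [p [p [q lit]] + [q lit]]]] ** [f [f [p [q lit]]] % [p [q lit]]]]]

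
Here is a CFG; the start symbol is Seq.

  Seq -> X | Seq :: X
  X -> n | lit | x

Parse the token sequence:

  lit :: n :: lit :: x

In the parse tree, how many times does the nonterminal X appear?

4

[Seq [Seq [Seq [Seq [X lit]] :: [X n]] :: [X lit]] :: [X x]]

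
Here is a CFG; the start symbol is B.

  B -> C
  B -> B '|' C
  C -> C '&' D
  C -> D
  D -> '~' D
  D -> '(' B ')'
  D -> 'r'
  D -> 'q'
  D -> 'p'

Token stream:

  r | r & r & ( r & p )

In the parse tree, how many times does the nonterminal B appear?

[B [B [C [D r]]] | [C [C [C [D r]] & [D r]] & [D ( [B [C [C [D r]] & [D p]]] )]]]

3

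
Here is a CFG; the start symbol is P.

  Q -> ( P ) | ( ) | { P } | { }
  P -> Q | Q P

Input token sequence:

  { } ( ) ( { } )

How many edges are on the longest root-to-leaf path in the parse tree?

[P [Q { }] [P [Q ( )] [P [Q ( [P [Q { }]] )]]]]

6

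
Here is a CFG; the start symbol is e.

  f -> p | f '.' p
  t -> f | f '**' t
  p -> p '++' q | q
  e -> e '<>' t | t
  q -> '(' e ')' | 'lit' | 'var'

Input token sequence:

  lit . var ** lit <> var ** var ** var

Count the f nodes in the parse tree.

[e [e [t [f [f [p [q lit]]] . [p [q var]]] ** [t [f [p [q lit]]]]]] <> [t [f [p [q var]]] ** [t [f [p [q var]]] ** [t [f [p [q var]]]]]]]

6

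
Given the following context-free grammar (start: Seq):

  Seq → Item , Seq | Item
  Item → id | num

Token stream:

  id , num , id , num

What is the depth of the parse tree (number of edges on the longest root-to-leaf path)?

[Seq [Item id] , [Seq [Item num] , [Seq [Item id] , [Seq [Item num]]]]]

5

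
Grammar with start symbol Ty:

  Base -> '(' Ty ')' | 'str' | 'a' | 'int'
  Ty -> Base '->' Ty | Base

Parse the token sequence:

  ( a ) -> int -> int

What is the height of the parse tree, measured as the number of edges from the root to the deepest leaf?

4

[Ty [Base ( [Ty [Base a]] )] -> [Ty [Base int] -> [Ty [Base int]]]]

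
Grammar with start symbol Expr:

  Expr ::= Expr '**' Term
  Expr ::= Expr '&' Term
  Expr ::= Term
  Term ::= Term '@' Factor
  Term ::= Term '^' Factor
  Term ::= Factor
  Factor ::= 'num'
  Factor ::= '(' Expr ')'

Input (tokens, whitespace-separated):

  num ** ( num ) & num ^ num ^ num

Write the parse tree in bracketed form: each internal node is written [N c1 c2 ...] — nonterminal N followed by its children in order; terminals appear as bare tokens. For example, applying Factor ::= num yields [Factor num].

Expr
Expr & Term
Expr ** Term & Term
Term ** Term & Term
Factor ** Term & Term
num ** Term & Term
num ** Factor & Term
num ** ( Expr ) & Term
num ** ( Term ) & Term
num ** ( Factor ) & Term
num ** ( num ) & Term
num ** ( num ) & Term ^ Factor
num ** ( num ) & Term ^ Factor ^ Factor
num ** ( num ) & Factor ^ Factor ^ Factor
num ** ( num ) & num ^ Factor ^ Factor
num ** ( num ) & num ^ num ^ Factor
num ** ( num ) & num ^ num ^ num

[Expr [Expr [Expr [Term [Factor num]]] ** [Term [Factor ( [Expr [Term [Factor num]]] )]]] & [Term [Term [Term [Factor num]] ^ [Factor num]] ^ [Factor num]]]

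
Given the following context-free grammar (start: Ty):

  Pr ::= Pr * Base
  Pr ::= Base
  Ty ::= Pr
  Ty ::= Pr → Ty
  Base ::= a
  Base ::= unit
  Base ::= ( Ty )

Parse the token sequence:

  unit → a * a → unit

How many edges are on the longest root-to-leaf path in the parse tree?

[Ty [Pr [Base unit]] → [Ty [Pr [Pr [Base a]] * [Base a]] → [Ty [Pr [Base unit]]]]]

5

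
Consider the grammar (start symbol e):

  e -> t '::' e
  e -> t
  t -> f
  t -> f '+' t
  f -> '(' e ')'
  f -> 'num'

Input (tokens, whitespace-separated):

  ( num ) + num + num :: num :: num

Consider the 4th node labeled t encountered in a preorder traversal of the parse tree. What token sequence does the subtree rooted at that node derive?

num

[e [t [f ( [e [t [f num]]] )] + [t [f num] + [t [f num]]]] :: [e [t [f num]] :: [e [t [f num]]]]]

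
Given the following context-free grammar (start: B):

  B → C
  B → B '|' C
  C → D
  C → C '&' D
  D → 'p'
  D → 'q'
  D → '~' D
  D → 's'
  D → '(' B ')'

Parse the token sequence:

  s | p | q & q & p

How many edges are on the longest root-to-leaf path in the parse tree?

5

[B [B [B [C [D s]]] | [C [D p]]] | [C [C [C [D q]] & [D q]] & [D p]]]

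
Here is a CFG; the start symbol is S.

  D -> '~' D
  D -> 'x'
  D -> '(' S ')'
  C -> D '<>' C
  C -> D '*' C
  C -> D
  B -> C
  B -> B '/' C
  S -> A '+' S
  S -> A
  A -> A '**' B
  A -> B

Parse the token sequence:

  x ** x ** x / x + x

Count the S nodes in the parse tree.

2

[S [A [A [A [B [C [D x]]]] ** [B [C [D x]]]] ** [B [B [C [D x]]] / [C [D x]]]] + [S [A [B [C [D x]]]]]]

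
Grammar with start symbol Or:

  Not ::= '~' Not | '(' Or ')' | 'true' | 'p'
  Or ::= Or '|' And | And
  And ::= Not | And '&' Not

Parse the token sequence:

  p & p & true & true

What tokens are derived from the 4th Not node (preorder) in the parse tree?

true

[Or [And [And [And [And [Not p]] & [Not p]] & [Not true]] & [Not true]]]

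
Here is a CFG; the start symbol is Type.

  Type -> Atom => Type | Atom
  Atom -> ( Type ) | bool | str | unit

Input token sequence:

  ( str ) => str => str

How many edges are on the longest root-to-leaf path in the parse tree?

4

[Type [Atom ( [Type [Atom str]] )] => [Type [Atom str] => [Type [Atom str]]]]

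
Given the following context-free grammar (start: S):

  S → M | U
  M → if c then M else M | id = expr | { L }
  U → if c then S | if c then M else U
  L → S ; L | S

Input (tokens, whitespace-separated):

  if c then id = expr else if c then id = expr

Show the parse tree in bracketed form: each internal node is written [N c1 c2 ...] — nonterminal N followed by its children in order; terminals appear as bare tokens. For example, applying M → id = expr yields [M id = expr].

[S [U if c then [M id = expr] else [U if c then [S [M id = expr]]]]]

S
U
if c then M else U
if c then id = expr else U
if c then id = expr else if c then S
if c then id = expr else if c then M
if c then id = expr else if c then id = expr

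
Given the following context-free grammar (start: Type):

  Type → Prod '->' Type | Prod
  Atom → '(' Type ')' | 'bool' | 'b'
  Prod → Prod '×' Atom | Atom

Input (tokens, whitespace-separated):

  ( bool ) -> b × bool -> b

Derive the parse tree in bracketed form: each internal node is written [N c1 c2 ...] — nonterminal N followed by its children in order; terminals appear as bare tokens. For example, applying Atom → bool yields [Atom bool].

[Type [Prod [Atom ( [Type [Prod [Atom bool]]] )]] -> [Type [Prod [Prod [Atom b]] × [Atom bool]] -> [Type [Prod [Atom b]]]]]

Type
Prod -> Type
Atom -> Type
( Type ) -> Type
( Prod ) -> Type
( Atom ) -> Type
( bool ) -> Type
( bool ) -> Prod -> Type
( bool ) -> Prod × Atom -> Type
( bool ) -> Atom × Atom -> Type
( bool ) -> b × Atom -> Type
( bool ) -> b × bool -> Type
( bool ) -> b × bool -> Prod
( bool ) -> b × bool -> Atom
( bool ) -> b × bool -> b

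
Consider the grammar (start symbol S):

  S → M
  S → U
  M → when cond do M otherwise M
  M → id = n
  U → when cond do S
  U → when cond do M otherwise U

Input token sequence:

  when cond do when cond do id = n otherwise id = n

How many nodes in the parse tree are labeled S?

[S [U when cond do [S [M when cond do [M id = n] otherwise [M id = n]]]]]

2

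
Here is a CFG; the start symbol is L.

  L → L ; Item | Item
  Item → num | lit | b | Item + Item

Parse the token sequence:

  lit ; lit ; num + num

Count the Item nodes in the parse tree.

5

[L [L [L [Item lit]] ; [Item lit]] ; [Item [Item num] + [Item num]]]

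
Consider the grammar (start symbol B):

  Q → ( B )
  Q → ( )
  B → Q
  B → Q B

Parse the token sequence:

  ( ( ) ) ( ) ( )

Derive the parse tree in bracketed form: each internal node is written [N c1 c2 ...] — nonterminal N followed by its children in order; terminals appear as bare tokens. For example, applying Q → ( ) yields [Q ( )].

[B [Q ( [B [Q ( )]] )] [B [Q ( )] [B [Q ( )]]]]

B
Q B
( B ) B
( Q ) B
( ( ) ) B
( ( ) ) Q B
( ( ) ) ( ) B
( ( ) ) ( ) Q
( ( ) ) ( ) ( )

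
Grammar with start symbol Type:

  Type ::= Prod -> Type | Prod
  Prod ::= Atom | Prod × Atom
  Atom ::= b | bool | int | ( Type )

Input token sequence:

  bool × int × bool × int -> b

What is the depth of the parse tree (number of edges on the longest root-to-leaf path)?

[Type [Prod [Prod [Prod [Prod [Atom bool]] × [Atom int]] × [Atom bool]] × [Atom int]] -> [Type [Prod [Atom b]]]]

6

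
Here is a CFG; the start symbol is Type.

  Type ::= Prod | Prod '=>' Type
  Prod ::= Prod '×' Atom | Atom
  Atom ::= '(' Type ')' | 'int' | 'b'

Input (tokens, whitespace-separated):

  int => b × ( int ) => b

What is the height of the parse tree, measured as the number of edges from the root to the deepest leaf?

[Type [Prod [Atom int]] => [Type [Prod [Prod [Atom b]] × [Atom ( [Type [Prod [Atom int]]] )]] => [Type [Prod [Atom b]]]]]

7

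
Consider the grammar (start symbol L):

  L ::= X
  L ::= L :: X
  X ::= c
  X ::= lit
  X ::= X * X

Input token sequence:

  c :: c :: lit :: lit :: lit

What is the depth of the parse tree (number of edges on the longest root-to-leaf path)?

6

[L [L [L [L [L [X c]] :: [X c]] :: [X lit]] :: [X lit]] :: [X lit]]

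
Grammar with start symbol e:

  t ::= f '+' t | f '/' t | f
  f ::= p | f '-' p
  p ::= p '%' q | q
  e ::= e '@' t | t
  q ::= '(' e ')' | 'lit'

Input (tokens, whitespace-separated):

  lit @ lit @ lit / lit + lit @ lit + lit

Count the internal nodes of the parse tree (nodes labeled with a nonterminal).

32

[e [e [e [e [t [f [p [q lit]]]]] @ [t [f [p [q lit]]]]] @ [t [f [p [q lit]]] / [t [f [p [q lit]]] + [t [f [p [q lit]]]]]]] @ [t [f [p [q lit]]] + [t [f [p [q lit]]]]]]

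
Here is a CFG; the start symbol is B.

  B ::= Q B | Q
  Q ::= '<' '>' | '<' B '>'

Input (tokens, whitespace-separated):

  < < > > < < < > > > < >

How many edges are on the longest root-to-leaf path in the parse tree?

[B [Q < [B [Q < >]] >] [B [Q < [B [Q < [B [Q < >]] >]] >] [B [Q < >]]]]

7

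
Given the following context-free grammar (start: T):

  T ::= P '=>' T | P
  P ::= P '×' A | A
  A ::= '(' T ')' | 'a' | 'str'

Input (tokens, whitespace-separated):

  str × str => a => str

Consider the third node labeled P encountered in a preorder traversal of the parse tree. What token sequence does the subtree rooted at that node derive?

[T [P [P [A str]] × [A str]] => [T [P [A a]] => [T [P [A str]]]]]

a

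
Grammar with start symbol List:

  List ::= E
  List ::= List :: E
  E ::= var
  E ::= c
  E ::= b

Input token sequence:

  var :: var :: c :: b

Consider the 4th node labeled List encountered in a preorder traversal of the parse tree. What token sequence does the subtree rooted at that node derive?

var

[List [List [List [List [E var]] :: [E var]] :: [E c]] :: [E b]]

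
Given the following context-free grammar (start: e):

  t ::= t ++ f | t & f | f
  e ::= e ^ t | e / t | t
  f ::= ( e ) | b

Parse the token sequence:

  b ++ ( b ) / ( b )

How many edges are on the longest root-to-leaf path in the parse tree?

[e [e [t [t [f b]] ++ [f ( [e [t [f b]]] )]]] / [t [f ( [e [t [f b]]] )]]]

7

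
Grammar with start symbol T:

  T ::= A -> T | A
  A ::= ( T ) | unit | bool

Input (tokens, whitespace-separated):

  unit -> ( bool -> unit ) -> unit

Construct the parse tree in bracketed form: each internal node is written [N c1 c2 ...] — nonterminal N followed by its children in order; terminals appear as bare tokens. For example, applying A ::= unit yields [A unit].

T
A -> T
unit -> T
unit -> A -> T
unit -> ( T ) -> T
unit -> ( A -> T ) -> T
unit -> ( bool -> T ) -> T
unit -> ( bool -> A ) -> T
unit -> ( bool -> unit ) -> T
unit -> ( bool -> unit ) -> A
unit -> ( bool -> unit ) -> unit

[T [A unit] -> [T [A ( [T [A bool] -> [T [A unit]]] )] -> [T [A unit]]]]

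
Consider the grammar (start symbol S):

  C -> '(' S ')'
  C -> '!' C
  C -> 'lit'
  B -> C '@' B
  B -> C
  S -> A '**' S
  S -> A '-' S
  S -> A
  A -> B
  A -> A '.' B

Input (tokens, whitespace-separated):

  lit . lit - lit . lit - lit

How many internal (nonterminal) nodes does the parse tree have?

18

[S [A [A [B [C lit]]] . [B [C lit]]] - [S [A [A [B [C lit]]] . [B [C lit]]] - [S [A [B [C lit]]]]]]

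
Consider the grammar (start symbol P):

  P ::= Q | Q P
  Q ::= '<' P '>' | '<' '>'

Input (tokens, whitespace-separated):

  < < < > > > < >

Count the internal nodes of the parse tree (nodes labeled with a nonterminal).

8

[P [Q < [P [Q < [P [Q < >]] >]] >] [P [Q < >]]]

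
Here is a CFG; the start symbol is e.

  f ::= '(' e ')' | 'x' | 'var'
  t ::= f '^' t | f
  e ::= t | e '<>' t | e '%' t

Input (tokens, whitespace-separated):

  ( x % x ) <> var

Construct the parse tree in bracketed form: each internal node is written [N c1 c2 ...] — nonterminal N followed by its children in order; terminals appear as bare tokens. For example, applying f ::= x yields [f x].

[e [e [t [f ( [e [e [t [f x]]] % [t [f x]]] )]]] <> [t [f var]]]

e
e <> t
t <> t
f <> t
( e ) <> t
( e % t ) <> t
( t % t ) <> t
( f % t ) <> t
( x % t ) <> t
( x % f ) <> t
( x % x ) <> t
( x % x ) <> f
( x % x ) <> var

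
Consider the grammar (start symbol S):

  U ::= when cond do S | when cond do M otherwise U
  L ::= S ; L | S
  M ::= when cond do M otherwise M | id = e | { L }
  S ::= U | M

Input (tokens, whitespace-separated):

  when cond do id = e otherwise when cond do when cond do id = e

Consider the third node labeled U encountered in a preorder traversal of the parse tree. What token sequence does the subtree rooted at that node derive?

when cond do id = e

[S [U when cond do [M id = e] otherwise [U when cond do [S [U when cond do [S [M id = e]]]]]]]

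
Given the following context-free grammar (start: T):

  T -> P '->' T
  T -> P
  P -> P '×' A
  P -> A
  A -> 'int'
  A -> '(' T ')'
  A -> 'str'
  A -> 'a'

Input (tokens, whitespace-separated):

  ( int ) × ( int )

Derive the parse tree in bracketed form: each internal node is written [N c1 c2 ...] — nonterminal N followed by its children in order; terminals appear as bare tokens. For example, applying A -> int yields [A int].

T
P
P × A
A × A
( T ) × A
( P ) × A
( A ) × A
( int ) × A
( int ) × ( T )
( int ) × ( P )
( int ) × ( A )
( int ) × ( int )

[T [P [P [A ( [T [P [A int]]] )]] × [A ( [T [P [A int]]] )]]]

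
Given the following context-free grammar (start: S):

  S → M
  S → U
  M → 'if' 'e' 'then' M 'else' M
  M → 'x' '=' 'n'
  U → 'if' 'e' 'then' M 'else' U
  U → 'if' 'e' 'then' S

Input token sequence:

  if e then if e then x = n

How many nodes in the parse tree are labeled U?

2

[S [U if e then [S [U if e then [S [M x = n]]]]]]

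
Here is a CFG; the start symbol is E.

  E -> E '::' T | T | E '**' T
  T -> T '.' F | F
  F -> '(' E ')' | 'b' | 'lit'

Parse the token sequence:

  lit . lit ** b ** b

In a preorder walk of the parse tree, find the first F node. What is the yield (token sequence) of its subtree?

lit

[E [E [E [T [T [F lit]] . [F lit]]] ** [T [F b]]] ** [T [F b]]]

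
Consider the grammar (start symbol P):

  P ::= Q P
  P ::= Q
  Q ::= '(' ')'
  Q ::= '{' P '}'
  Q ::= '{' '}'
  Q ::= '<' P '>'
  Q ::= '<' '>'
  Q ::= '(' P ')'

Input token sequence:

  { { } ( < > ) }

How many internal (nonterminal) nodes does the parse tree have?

[P [Q { [P [Q { }] [P [Q ( [P [Q < >]] )]]] }]]

8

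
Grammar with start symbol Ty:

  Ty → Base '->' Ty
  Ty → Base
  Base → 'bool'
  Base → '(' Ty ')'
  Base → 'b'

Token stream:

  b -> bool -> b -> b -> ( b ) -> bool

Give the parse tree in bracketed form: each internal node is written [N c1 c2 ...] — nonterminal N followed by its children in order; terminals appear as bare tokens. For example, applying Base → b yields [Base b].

Ty
Base -> Ty
b -> Ty
b -> Base -> Ty
b -> bool -> Ty
b -> bool -> Base -> Ty
b -> bool -> b -> Ty
b -> bool -> b -> Base -> Ty
b -> bool -> b -> b -> Ty
b -> bool -> b -> b -> Base -> Ty
b -> bool -> b -> b -> ( Ty ) -> Ty
b -> bool -> b -> b -> ( Base ) -> Ty
b -> bool -> b -> b -> ( b ) -> Ty
b -> bool -> b -> b -> ( b ) -> Base
b -> bool -> b -> b -> ( b ) -> bool

[Ty [Base b] -> [Ty [Base bool] -> [Ty [Base b] -> [Ty [Base b] -> [Ty [Base ( [Ty [Base b]] )] -> [Ty [Base bool]]]]]]]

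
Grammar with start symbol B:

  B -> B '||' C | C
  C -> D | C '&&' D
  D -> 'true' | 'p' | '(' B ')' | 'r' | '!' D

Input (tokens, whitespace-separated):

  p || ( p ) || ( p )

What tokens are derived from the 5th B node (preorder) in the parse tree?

[B [B [B [C [D p]]] || [C [D ( [B [C [D p]]] )]]] || [C [D ( [B [C [D p]]] )]]]

p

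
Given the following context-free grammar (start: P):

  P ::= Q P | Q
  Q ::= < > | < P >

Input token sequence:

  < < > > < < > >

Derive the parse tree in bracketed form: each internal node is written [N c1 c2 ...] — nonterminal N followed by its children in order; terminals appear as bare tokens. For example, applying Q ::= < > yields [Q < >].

[P [Q < [P [Q < >]] >] [P [Q < [P [Q < >]] >]]]

P
Q P
< P > P
< Q > P
< < > > P
< < > > Q
< < > > < P >
< < > > < Q >
< < > > < < > >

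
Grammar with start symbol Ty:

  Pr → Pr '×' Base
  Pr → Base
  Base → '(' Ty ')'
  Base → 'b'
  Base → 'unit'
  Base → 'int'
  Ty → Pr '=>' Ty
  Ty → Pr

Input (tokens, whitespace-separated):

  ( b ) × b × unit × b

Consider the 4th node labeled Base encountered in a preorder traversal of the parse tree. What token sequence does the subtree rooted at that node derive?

[Ty [Pr [Pr [Pr [Pr [Base ( [Ty [Pr [Base b]]] )]] × [Base b]] × [Base unit]] × [Base b]]]

unit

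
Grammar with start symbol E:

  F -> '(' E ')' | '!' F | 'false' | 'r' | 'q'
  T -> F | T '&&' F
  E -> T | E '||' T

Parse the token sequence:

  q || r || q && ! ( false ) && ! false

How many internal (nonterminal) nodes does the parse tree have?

18

[E [E [E [T [F q]]] || [T [F r]]] || [T [T [T [F q]] && [F ! [F ( [E [T [F false]]] )]]] && [F ! [F false]]]]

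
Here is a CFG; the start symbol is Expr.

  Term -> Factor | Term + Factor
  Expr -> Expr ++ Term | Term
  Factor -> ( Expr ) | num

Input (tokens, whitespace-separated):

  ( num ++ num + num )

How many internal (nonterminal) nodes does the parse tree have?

11

[Expr [Term [Factor ( [Expr [Expr [Term [Factor num]]] ++ [Term [Term [Factor num]] + [Factor num]]] )]]]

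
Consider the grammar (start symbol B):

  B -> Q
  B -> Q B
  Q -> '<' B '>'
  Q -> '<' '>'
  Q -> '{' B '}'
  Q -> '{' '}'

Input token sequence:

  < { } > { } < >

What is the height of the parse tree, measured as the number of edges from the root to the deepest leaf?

[B [Q < [B [Q { }]] >] [B [Q { }] [B [Q < >]]]]

4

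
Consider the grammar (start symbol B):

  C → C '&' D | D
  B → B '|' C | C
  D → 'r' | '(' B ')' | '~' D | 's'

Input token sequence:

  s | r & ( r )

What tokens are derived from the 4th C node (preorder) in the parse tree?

[B [B [C [D s]]] | [C [C [D r]] & [D ( [B [C [D r]]] )]]]

r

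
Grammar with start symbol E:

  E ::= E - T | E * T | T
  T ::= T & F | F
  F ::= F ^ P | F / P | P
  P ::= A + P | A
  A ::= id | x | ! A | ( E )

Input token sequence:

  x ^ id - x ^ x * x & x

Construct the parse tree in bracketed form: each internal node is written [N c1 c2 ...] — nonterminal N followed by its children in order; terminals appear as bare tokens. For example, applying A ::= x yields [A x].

[E [E [E [T [F [F [P [A x]]] ^ [P [A id]]]]] - [T [F [F [P [A x]]] ^ [P [A x]]]]] * [T [T [F [P [A x]]]] & [F [P [A x]]]]]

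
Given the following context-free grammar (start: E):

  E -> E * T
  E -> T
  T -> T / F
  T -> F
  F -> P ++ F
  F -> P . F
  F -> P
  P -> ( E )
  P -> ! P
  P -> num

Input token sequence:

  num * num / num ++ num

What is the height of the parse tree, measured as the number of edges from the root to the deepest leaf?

[E [E [T [F [P num]]]] * [T [T [F [P num]]] / [F [P num] ++ [F [P num]]]]]

5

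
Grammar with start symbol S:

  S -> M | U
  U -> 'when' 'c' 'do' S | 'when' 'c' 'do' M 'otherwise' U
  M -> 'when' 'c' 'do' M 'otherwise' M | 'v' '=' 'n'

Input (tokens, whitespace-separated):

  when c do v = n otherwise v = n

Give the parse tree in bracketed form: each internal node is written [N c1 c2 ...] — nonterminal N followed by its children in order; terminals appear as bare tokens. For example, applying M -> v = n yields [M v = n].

[S [M when c do [M v = n] otherwise [M v = n]]]

S
M
when c do M otherwise M
when c do v = n otherwise M
when c do v = n otherwise v = n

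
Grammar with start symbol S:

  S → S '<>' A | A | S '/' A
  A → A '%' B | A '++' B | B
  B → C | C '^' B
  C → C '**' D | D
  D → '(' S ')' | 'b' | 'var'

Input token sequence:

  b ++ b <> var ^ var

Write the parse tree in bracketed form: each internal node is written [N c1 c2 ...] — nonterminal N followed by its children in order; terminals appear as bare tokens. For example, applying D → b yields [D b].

[S [S [A [A [B [C [D b]]]] ++ [B [C [D b]]]]] <> [A [B [C [D var]] ^ [B [C [D var]]]]]]

S
S <> A
A <> A
A ++ B <> A
B ++ B <> A
C ++ B <> A
D ++ B <> A
b ++ B <> A
b ++ C <> A
b ++ D <> A
b ++ b <> A
b ++ b <> B
b ++ b <> C ^ B
b ++ b <> D ^ B
b ++ b <> var ^ B
b ++ b <> var ^ C
b ++ b <> var ^ D
b ++ b <> var ^ var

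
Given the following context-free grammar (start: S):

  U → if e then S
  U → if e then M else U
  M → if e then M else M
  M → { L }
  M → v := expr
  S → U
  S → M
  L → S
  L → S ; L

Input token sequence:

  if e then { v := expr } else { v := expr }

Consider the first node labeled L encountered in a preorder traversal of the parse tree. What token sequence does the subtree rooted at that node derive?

[S [M if e then [M { [L [S [M v := expr]]] }] else [M { [L [S [M v := expr]]] }]]]

v := expr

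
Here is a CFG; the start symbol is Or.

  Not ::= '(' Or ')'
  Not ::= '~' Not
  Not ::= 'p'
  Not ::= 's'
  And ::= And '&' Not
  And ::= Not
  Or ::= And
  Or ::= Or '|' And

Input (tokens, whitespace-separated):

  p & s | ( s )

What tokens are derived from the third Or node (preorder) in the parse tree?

s

[Or [Or [And [And [Not p]] & [Not s]]] | [And [Not ( [Or [And [Not s]]] )]]]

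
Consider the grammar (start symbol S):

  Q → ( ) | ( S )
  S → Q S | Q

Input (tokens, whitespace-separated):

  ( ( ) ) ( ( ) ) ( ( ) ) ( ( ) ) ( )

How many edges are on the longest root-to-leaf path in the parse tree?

7

[S [Q ( [S [Q ( )]] )] [S [Q ( [S [Q ( )]] )] [S [Q ( [S [Q ( )]] )] [S [Q ( [S [Q ( )]] )] [S [Q ( )]]]]]]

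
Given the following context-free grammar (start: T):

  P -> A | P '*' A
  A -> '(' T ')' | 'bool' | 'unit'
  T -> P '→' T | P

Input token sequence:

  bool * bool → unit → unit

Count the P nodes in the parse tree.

4

[T [P [P [A bool]] * [A bool]] → [T [P [A unit]] → [T [P [A unit]]]]]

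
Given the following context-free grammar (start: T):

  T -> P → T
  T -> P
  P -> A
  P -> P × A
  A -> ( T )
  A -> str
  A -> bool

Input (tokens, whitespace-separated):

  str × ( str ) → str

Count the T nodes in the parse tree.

[T [P [P [A str]] × [A ( [T [P [A str]]] )]] → [T [P [A str]]]]

3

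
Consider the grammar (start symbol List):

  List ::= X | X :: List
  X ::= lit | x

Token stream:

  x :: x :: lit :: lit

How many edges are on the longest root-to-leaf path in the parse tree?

5

[List [X x] :: [List [X x] :: [List [X lit] :: [List [X lit]]]]]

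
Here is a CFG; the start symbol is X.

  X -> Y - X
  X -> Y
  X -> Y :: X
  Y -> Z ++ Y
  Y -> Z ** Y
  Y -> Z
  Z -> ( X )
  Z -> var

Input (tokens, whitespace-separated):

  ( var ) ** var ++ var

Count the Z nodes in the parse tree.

[X [Y [Z ( [X [Y [Z var]]] )] ** [Y [Z var] ++ [Y [Z var]]]]]

4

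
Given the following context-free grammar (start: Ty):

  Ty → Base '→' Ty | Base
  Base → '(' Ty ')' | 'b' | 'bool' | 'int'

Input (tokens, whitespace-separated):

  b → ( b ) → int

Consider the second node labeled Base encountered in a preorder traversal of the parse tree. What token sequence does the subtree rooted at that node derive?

( b )

[Ty [Base b] → [Ty [Base ( [Ty [Base b]] )] → [Ty [Base int]]]]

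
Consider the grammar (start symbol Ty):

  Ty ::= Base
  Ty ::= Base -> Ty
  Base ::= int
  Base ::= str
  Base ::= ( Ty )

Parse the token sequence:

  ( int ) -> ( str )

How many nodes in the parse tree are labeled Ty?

4

[Ty [Base ( [Ty [Base int]] )] -> [Ty [Base ( [Ty [Base str]] )]]]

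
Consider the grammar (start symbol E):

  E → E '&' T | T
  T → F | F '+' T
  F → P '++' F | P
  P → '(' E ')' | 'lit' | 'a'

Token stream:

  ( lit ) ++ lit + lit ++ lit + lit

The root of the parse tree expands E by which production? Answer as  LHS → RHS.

[E [T [F [P ( [E [T [F [P lit]]]] )] ++ [F [P lit]]] + [T [F [P lit] ++ [F [P lit]]] + [T [F [P lit]]]]]]

E → T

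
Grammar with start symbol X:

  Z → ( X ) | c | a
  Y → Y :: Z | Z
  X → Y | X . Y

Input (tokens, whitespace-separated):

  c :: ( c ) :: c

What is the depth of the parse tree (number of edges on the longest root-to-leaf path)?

[X [Y [Y [Y [Z c]] :: [Z ( [X [Y [Z c]]] )]] :: [Z c]]]

7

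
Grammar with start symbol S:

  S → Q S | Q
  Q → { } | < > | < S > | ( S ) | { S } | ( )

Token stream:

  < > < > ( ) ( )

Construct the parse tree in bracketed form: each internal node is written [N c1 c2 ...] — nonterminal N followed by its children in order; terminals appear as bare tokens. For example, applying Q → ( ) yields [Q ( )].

[S [Q < >] [S [Q < >] [S [Q ( )] [S [Q ( )]]]]]

S
Q S
< > S
< > Q S
< > < > S
< > < > Q S
< > < > ( ) S
< > < > ( ) Q
< > < > ( ) ( )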